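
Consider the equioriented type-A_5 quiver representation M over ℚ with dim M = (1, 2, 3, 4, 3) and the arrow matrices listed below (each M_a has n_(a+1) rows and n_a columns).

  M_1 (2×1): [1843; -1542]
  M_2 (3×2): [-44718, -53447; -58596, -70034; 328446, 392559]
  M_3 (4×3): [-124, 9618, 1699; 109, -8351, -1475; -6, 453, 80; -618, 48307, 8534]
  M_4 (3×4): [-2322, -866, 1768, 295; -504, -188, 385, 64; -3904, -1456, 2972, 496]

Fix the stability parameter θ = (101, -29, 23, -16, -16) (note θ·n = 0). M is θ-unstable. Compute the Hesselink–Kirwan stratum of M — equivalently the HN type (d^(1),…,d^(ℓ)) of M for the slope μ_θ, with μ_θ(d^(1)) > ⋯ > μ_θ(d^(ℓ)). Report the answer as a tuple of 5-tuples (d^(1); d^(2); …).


Barcode: M ≅ I[1,2], I[2,4], I[3,5]^2, I[4,4], I[5,5]. HN layers by μ_θ (5 steps, strictly decreasing):
  μ^(1)=36; μ^(2)=7/2; μ^(3)=-3; μ^(4)=-16; μ^(5)=-29

((1, 1, 0, 0, 0); (0, 0, 1, 1, 0); (0, 0, 2, 2, 2); (0, 0, 0, 1, 1); (0, 1, 0, 0, 0))


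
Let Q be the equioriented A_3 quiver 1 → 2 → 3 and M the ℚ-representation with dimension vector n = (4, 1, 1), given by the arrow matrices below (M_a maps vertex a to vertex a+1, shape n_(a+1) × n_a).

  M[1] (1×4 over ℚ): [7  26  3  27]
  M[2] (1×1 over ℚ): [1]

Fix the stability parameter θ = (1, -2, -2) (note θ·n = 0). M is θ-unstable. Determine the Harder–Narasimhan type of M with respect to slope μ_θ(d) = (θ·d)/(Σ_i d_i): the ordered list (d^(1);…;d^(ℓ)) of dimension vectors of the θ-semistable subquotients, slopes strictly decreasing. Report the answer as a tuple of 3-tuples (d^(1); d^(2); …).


Barcode: M ≅ I[1,1]^3, I[1,3]. HN layers by μ_θ (2 steps, strictly decreasing):
  μ^(1)=1; μ^(2)=-1

((3, 0, 0); (1, 1, 1))


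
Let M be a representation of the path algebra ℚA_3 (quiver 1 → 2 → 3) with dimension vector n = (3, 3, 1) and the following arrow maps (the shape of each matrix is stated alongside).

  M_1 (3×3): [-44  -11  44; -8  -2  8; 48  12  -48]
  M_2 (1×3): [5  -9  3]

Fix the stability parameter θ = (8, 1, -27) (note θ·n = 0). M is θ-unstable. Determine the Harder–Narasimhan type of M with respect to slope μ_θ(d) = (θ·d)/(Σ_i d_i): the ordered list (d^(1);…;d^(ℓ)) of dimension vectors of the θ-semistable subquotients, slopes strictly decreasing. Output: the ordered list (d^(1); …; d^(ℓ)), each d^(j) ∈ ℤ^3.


Interval decomposition of M: I[1,1]^2, I[1,3], I[2,2]^2.
HN type (ℓ=3): μ^(1)=8; μ^(2)=1; μ^(3)=-6

((2, 0, 0); (0, 2, 0); (1, 1, 1))


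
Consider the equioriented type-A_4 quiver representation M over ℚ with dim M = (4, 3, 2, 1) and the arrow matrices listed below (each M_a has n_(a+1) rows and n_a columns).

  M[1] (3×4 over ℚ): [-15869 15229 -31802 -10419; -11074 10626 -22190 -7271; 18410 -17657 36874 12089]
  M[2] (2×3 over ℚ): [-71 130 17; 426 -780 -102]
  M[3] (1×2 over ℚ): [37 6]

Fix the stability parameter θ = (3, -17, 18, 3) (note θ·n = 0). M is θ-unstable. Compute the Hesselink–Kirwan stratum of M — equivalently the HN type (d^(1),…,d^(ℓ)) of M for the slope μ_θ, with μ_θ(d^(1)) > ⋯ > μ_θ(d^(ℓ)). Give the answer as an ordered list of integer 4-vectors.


Barcode: M ≅ I[1,1], I[1,2]^2, I[1,4], I[3,3]. HN layers by μ_θ (4 steps, strictly decreasing):
  μ^(1)=18; μ^(2)=21/2; μ^(3)=3; μ^(4)=-7

((0, 0, 1, 0); (0, 0, 1, 1); (1, 0, 0, 0); (3, 3, 0, 0))


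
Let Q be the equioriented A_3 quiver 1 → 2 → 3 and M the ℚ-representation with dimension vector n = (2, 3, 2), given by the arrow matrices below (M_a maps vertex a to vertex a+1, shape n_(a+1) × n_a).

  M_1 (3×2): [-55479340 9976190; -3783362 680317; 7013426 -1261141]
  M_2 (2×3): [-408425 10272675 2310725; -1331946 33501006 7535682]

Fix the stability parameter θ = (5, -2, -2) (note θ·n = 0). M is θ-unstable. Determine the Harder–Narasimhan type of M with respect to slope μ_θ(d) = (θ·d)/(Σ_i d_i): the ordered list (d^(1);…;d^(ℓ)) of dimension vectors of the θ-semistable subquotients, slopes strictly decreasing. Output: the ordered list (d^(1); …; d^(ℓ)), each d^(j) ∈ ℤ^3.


Interval decomposition of M: I[1,1], I[1,2], I[2,2], I[2,3], I[3,3].
HN type (ℓ=3): μ^(1)=5; μ^(2)=3/2; μ^(3)=-2

((1, 0, 0); (1, 1, 0); (0, 2, 2))


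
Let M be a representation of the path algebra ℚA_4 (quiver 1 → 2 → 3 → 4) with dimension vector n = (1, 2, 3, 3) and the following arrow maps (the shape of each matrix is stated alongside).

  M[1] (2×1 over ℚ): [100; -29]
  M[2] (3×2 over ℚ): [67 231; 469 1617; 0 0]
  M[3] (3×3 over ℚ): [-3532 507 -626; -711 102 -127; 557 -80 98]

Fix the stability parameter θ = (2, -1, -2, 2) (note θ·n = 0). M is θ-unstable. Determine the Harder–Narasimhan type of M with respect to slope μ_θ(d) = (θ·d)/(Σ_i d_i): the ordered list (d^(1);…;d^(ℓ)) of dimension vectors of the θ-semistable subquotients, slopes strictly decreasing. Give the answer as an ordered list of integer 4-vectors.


Barcode: M ≅ I[1,4], I[2,2], I[3,4]^2. HN layers by μ_θ (4 steps, strictly decreasing):
  μ^(1)=2; μ^(2)=-1/3; μ^(3)=-1; μ^(4)=-2

((0, 0, 0, 3); (1, 1, 1, 0); (0, 1, 0, 0); (0, 0, 2, 0))


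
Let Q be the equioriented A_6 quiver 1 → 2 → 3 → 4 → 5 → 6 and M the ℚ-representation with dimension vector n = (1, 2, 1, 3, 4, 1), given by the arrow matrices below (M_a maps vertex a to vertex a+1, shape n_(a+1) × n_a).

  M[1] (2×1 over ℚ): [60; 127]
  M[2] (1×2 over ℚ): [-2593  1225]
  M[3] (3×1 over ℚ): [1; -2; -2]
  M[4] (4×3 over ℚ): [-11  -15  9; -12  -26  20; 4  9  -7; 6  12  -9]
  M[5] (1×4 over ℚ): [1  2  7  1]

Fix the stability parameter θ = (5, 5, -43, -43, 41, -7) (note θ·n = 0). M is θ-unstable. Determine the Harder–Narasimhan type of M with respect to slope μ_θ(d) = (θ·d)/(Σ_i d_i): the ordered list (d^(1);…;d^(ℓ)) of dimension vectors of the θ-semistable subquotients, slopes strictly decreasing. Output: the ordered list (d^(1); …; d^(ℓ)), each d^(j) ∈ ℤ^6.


Barcode: M ≅ I[1,6], I[2,2], I[4,5]^2, I[5,5]. HN layers by μ_θ (5 steps, strictly decreasing):
  μ^(1)=41; μ^(2)=17; μ^(3)=5; μ^(4)=-19; μ^(5)=-43

((0, 0, 0, 0, 3, 0); (0, 0, 0, 0, 1, 1); (0, 1, 0, 0, 0, 0); (1, 1, 1, 1, 0, 0); (0, 0, 0, 2, 0, 0))


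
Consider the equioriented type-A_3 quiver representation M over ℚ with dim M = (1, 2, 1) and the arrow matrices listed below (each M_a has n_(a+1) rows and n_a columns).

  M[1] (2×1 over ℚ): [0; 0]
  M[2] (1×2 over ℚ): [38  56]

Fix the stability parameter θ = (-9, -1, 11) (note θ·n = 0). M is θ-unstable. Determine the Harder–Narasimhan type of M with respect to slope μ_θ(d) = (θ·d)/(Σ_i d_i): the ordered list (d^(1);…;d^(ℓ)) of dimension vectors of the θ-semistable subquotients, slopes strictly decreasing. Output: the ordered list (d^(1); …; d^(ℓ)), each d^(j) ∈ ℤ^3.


Interval decomposition of M: I[1,1], I[2,2], I[2,3].
HN type (ℓ=3): μ^(1)=11; μ^(2)=-1; μ^(3)=-9

((0, 0, 1); (0, 2, 0); (1, 0, 0))


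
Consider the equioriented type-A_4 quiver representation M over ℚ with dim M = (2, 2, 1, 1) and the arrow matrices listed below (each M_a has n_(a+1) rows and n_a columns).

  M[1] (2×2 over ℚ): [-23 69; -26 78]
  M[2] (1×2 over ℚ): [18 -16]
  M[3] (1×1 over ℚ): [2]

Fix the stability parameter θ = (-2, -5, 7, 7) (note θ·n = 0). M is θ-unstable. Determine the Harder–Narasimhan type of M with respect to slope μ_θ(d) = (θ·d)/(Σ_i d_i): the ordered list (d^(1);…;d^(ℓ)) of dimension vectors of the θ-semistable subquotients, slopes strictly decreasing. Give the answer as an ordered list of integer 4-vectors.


Via rank(M_{q-1}∘⋯∘M_p): M ≅ I[1,1], I[1,4], I[2,2].
μ_θ-semistable layers: μ^(1)=7; μ^(2)=-2; μ^(3)=-7/2; μ^(4)=-5

((0, 0, 1, 1); (1, 0, 0, 0); (1, 1, 0, 0); (0, 1, 0, 0))


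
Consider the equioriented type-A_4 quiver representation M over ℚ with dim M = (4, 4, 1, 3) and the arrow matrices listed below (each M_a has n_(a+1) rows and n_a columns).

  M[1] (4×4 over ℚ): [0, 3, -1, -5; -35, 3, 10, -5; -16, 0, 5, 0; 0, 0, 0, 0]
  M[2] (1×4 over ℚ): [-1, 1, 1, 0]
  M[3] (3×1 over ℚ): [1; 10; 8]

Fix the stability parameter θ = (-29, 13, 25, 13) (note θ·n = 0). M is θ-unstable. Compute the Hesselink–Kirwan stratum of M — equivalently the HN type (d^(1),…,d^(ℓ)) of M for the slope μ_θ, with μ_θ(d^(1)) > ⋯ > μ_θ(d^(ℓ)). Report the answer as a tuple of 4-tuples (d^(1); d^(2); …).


Barcode: M ≅ I[1,1], I[1,2]^2, I[1,4], I[2,2], I[4,4]^2. HN layers by μ_θ (3 steps, strictly decreasing):
  μ^(1)=19; μ^(2)=13; μ^(3)=-29

((0, 0, 1, 1); (0, 4, 0, 2); (4, 0, 0, 0))


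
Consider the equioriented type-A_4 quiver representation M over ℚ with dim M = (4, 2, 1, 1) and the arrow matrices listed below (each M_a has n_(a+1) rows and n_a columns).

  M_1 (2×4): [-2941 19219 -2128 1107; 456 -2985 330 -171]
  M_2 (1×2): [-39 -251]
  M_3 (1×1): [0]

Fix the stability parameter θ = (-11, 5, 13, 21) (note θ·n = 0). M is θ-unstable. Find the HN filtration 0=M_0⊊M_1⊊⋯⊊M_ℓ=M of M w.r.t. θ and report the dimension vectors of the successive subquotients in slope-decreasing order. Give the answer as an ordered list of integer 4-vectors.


Interval decomposition of M: I[1,1]^2, I[1,2], I[1,3], I[4,4].
HN type (ℓ=4): μ^(1)=21; μ^(2)=13; μ^(3)=5; μ^(4)=-11

((0, 0, 0, 1); (0, 0, 1, 0); (0, 2, 0, 0); (4, 0, 0, 0))


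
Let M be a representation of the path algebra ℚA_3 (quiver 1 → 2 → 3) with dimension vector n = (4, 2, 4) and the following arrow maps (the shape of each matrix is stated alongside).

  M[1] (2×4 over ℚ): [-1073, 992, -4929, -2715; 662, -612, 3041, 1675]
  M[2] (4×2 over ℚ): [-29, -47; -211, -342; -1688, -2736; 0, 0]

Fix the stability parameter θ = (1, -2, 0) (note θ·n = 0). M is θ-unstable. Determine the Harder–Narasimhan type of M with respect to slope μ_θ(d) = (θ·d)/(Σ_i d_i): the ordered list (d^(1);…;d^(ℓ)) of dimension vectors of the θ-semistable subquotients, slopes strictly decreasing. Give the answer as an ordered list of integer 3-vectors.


Interval decomposition of M: I[1,1]^2, I[1,3]^2, I[3,3]^2.
HN type (ℓ=3): μ^(1)=1; μ^(2)=0; μ^(3)=-1/2

((2, 0, 0); (0, 0, 4); (2, 2, 0))


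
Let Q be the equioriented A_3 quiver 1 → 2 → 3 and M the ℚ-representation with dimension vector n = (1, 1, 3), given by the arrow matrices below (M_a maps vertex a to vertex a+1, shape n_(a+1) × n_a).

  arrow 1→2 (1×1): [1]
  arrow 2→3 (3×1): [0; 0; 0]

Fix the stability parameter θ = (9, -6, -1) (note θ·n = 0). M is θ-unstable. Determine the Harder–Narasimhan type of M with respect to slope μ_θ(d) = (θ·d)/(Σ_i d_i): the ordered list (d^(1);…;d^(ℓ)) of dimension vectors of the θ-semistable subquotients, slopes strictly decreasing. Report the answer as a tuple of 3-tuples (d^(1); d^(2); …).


Interval decomposition of M: I[1,2], I[3,3]^3.
HN type (ℓ=2): μ^(1)=3/2; μ^(2)=-1

((1, 1, 0); (0, 0, 3))


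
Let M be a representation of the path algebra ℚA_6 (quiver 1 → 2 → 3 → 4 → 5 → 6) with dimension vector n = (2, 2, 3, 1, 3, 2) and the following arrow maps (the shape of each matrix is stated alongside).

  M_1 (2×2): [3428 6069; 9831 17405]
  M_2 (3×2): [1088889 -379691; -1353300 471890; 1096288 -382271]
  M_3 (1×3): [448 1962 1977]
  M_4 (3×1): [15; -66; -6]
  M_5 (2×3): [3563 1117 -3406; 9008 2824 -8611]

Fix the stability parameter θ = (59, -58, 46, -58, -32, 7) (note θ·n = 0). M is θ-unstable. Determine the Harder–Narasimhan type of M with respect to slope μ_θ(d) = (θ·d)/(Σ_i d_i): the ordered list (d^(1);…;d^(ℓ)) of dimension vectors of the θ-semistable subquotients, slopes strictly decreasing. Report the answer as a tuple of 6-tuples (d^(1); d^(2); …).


Barcode: M ≅ I[1,3], I[1,6], I[3,3], I[5,5], I[5,6]. HN layers by μ_θ (5 steps, strictly decreasing):
  μ^(1)=46; μ^(2)=7; μ^(3)=1/2; μ^(4)=-43/5; μ^(5)=-32

((0, 0, 2, 0, 0, 0); (0, 0, 0, 0, 0, 2); (1, 1, 0, 0, 0, 0); (1, 1, 1, 1, 1, 0); (0, 0, 0, 0, 2, 0))


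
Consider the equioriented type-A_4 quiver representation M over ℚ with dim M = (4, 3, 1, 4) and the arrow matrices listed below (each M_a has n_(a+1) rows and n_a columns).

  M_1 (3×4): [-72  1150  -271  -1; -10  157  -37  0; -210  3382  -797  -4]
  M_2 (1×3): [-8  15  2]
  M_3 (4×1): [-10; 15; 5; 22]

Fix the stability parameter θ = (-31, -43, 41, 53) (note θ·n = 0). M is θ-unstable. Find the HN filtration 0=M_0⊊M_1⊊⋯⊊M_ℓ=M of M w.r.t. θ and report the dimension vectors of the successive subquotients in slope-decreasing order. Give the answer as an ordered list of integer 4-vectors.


Interval decomposition of M: I[1,1], I[1,2]^2, I[1,4], I[4,4]^3.
HN type (ℓ=4): μ^(1)=53; μ^(2)=41; μ^(3)=-31; μ^(4)=-37

((0, 0, 0, 4); (0, 0, 1, 0); (1, 0, 0, 0); (3, 3, 0, 0))


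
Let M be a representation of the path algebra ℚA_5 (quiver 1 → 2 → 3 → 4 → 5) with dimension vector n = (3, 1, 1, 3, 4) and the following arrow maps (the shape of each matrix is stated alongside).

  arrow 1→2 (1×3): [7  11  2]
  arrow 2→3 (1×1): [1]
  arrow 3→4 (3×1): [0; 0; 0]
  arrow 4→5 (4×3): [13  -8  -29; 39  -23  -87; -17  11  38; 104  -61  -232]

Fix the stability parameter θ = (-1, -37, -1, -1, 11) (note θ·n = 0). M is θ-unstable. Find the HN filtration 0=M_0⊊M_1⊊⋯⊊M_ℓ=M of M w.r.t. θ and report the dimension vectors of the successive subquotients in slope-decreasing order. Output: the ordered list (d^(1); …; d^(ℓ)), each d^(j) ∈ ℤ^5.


Barcode: M ≅ I[1,1]^2, I[1,3], I[4,5]^3, I[5,5]. HN layers by μ_θ (3 steps, strictly decreasing):
  μ^(1)=11; μ^(2)=-1; μ^(3)=-19

((0, 0, 0, 0, 4); (2, 0, 1, 3, 0); (1, 1, 0, 0, 0))


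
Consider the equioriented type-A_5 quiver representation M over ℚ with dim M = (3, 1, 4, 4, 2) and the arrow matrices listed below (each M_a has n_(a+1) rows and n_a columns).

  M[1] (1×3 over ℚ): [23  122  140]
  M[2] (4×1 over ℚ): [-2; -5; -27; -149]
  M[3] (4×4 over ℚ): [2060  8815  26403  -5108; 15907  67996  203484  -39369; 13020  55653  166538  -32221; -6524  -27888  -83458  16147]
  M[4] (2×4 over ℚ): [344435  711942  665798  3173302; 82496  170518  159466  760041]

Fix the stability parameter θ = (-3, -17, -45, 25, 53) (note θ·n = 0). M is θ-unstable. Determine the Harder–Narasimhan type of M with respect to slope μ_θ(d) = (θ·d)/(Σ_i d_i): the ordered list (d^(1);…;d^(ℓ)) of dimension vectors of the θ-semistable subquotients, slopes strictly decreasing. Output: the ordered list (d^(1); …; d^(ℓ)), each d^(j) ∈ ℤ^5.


Barcode: M ≅ I[1,1]^2, I[1,5], I[3,4]^2, I[3,5]. HN layers by μ_θ (5 steps, strictly decreasing):
  μ^(1)=53; μ^(2)=25; μ^(3)=-3; μ^(4)=-65/3; μ^(5)=-45

((0, 0, 0, 0, 2); (0, 0, 0, 4, 0); (2, 0, 0, 0, 0); (1, 1, 1, 0, 0); (0, 0, 3, 0, 0))


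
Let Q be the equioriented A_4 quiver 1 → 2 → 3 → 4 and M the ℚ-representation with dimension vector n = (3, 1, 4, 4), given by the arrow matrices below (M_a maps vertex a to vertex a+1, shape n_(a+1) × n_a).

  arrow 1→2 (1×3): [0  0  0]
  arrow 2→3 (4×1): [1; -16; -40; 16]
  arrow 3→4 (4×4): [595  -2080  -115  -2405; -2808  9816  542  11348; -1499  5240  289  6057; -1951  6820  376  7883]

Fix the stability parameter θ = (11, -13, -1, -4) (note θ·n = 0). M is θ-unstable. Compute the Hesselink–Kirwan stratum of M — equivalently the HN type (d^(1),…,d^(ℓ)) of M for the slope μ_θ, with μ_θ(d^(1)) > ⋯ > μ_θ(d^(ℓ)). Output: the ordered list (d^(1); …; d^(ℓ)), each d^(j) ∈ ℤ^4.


Barcode: M ≅ I[1,1]^3, I[2,4], I[3,3]^2, I[3,4], I[4,4]^2. HN layers by μ_θ (5 steps, strictly decreasing):
  μ^(1)=11; μ^(2)=-1; μ^(3)=-5/2; μ^(4)=-4; μ^(5)=-13

((3, 0, 0, 0); (0, 0, 2, 0); (0, 0, 2, 2); (0, 0, 0, 2); (0, 1, 0, 0))


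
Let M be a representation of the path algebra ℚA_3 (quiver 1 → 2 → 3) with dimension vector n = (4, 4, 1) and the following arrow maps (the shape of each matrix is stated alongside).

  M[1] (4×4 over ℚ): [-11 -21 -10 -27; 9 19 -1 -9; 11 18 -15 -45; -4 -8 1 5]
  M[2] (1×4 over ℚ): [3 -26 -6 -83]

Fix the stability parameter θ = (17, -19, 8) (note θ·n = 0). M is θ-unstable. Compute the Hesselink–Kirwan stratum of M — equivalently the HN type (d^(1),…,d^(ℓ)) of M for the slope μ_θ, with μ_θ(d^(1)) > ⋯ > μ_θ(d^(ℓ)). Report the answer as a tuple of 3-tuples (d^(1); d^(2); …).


Barcode: M ≅ I[1,2]^3, I[1,3]. HN layers by μ_θ (2 steps, strictly decreasing):
  μ^(1)=8; μ^(2)=-1

((0, 0, 1); (4, 4, 0))


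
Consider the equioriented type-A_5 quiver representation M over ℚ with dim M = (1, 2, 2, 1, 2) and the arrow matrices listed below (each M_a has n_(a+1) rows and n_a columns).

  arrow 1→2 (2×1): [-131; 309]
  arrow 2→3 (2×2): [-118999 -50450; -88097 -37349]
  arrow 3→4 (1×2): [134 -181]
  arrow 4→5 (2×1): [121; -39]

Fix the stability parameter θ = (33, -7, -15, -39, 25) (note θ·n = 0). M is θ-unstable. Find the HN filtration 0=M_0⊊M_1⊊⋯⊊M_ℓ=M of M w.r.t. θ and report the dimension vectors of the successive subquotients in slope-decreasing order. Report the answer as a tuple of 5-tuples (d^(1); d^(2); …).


Interval decomposition of M: I[1,3], I[2,5], I[5,5].
HN type (ℓ=3): μ^(1)=25; μ^(2)=11/3; μ^(3)=-61/3

((0, 0, 0, 0, 2); (1, 1, 1, 0, 0); (0, 1, 1, 1, 0))


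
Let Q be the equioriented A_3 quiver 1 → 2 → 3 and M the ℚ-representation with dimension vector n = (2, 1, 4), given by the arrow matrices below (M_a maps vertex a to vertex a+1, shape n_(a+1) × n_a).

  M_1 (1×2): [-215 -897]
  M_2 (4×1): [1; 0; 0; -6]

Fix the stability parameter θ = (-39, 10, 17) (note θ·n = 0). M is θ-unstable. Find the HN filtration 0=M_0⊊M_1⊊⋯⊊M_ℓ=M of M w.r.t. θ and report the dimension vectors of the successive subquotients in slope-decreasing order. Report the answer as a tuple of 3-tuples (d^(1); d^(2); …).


Via rank(M_{q-1}∘⋯∘M_p): M ≅ I[1,1], I[1,3], I[3,3]^3.
μ_θ-semistable layers: μ^(1)=17; μ^(2)=10; μ^(3)=-39

((0, 0, 4); (0, 1, 0); (2, 0, 0))


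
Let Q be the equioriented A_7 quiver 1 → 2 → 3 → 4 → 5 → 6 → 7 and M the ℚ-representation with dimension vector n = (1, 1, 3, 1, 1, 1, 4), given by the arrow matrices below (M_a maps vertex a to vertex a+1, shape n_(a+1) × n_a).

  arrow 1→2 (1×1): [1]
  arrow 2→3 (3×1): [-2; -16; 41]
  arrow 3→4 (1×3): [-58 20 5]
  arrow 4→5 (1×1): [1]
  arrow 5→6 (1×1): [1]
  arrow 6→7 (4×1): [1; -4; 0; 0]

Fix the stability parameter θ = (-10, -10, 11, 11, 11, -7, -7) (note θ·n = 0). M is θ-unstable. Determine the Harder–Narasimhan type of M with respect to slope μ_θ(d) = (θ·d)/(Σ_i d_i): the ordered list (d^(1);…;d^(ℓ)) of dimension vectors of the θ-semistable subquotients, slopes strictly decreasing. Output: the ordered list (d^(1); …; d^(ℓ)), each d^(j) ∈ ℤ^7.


Interval decomposition of M: I[1,7], I[3,3]^2, I[7,7]^3.
HN type (ℓ=4): μ^(1)=11; μ^(2)=19/5; μ^(3)=-7; μ^(4)=-10

((0, 0, 2, 0, 0, 0, 0); (0, 0, 1, 1, 1, 1, 1); (0, 0, 0, 0, 0, 0, 3); (1, 1, 0, 0, 0, 0, 0))


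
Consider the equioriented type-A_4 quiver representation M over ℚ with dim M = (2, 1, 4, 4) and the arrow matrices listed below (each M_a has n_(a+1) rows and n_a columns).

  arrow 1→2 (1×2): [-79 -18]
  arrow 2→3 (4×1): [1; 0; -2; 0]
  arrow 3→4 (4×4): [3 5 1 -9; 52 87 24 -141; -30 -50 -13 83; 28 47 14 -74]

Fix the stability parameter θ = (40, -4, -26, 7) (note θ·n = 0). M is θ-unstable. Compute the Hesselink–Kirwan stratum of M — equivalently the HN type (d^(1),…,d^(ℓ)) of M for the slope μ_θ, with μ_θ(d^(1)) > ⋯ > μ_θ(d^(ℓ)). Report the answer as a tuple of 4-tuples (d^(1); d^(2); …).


Interval decomposition of M: I[1,1], I[1,4], I[3,4]^3.
HN type (ℓ=4): μ^(1)=40; μ^(2)=7; μ^(3)=10/3; μ^(4)=-26

((1, 0, 0, 0); (0, 0, 0, 4); (1, 1, 1, 0); (0, 0, 3, 0))


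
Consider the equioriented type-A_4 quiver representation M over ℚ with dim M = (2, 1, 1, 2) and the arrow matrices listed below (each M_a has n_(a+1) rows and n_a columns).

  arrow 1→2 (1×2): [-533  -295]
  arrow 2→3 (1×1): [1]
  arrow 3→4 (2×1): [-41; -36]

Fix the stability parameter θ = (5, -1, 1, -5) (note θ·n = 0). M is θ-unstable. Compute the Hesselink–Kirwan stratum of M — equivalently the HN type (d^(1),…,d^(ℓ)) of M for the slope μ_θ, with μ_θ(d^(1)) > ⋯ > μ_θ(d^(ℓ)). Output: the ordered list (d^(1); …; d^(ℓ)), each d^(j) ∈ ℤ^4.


Interval decomposition of M: I[1,1], I[1,4], I[4,4].
HN type (ℓ=3): μ^(1)=5; μ^(2)=0; μ^(3)=-5

((1, 0, 0, 0); (1, 1, 1, 1); (0, 0, 0, 1))


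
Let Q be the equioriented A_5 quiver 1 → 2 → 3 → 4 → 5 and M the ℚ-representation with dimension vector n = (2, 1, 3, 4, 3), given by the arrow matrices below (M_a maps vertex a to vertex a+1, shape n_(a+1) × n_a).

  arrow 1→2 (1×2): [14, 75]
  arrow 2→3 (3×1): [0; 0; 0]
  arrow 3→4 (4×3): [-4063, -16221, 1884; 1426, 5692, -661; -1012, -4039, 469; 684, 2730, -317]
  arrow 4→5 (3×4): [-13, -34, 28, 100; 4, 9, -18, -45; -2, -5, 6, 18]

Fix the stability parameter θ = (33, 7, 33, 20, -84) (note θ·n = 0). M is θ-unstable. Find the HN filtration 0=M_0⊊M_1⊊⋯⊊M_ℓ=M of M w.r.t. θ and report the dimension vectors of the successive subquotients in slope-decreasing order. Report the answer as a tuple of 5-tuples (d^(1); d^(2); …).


Interval decomposition of M: I[1,1], I[1,2], I[3,5]^3, I[4,4].
HN type (ℓ=3): μ^(1)=33; μ^(2)=20; μ^(3)=-31/3

((1, 0, 0, 0, 0); (1, 1, 0, 1, 0); (0, 0, 3, 3, 3))


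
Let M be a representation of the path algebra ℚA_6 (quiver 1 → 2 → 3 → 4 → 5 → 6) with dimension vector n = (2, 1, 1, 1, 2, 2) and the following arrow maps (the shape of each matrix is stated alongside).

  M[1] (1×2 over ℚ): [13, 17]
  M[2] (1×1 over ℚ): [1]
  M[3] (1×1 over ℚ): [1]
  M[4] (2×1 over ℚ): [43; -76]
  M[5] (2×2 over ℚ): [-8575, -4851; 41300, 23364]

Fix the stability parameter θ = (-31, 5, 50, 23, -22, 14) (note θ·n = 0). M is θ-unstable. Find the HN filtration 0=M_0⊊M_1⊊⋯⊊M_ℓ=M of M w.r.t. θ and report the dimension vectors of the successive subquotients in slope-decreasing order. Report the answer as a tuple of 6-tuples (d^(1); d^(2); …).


Barcode: M ≅ I[1,1], I[1,6], I[5,5], I[6,6]. HN layers by μ_θ (5 steps, strictly decreasing):
  μ^(1)=65/4; μ^(2)=14; μ^(3)=5; μ^(4)=-22; μ^(5)=-31

((0, 0, 1, 1, 1, 1); (0, 0, 0, 0, 0, 1); (0, 1, 0, 0, 0, 0); (0, 0, 0, 0, 1, 0); (2, 0, 0, 0, 0, 0))


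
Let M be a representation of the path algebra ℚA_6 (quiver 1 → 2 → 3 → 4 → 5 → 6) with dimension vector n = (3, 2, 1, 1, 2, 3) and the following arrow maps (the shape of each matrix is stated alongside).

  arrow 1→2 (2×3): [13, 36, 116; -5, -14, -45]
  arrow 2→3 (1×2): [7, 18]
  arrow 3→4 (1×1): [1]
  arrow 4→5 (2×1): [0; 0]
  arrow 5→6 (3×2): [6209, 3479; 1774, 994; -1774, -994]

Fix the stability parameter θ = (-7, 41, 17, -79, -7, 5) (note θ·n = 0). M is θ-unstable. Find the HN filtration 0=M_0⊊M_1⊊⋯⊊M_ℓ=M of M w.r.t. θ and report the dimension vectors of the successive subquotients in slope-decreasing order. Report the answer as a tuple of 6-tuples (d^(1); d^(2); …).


Via rank(M_{q-1}∘⋯∘M_p): M ≅ I[1,1], I[1,2], I[1,4], I[5,5], I[5,6], I[6,6]^2.
μ_θ-semistable layers: μ^(1)=41; μ^(2)=5; μ^(3)=-7

((0, 1, 0, 0, 0, 0); (0, 0, 0, 0, 0, 3); (3, 1, 1, 1, 2, 0))


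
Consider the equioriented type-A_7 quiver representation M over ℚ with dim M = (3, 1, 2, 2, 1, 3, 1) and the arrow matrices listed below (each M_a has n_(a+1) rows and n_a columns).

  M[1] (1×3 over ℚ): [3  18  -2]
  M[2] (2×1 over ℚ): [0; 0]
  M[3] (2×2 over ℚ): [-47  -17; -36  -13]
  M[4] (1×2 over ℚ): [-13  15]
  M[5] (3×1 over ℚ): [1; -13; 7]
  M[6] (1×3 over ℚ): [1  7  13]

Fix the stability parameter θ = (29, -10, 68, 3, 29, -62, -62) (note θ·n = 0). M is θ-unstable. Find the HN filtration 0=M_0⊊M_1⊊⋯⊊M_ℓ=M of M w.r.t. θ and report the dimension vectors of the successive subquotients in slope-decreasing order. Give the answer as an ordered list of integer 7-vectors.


Barcode: M ≅ I[1,1]^2, I[1,2], I[3,4], I[3,7], I[6,6]^2. HN layers by μ_θ (5 steps, strictly decreasing):
  μ^(1)=71/2; μ^(2)=29; μ^(3)=19/2; μ^(4)=-24/5; μ^(5)=-62

((0, 0, 1, 1, 0, 0, 0); (2, 0, 0, 0, 0, 0, 0); (1, 1, 0, 0, 0, 0, 0); (0, 0, 1, 1, 1, 1, 1); (0, 0, 0, 0, 0, 2, 0))


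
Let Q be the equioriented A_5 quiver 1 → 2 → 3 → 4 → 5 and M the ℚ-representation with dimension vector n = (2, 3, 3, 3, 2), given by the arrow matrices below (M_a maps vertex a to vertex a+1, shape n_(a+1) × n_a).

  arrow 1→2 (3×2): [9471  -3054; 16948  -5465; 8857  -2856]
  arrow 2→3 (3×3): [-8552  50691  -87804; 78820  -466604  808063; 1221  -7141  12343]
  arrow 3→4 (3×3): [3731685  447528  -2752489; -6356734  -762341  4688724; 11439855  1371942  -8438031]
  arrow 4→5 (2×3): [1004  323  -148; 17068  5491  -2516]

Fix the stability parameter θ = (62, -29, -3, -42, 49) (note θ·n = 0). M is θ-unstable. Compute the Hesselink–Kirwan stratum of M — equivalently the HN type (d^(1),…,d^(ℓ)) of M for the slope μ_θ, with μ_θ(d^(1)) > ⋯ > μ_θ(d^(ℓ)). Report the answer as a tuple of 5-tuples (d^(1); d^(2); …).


Via rank(M_{q-1}∘⋯∘M_p): M ≅ I[1,4], I[1,5], I[2,3], I[4,4], I[5,5].
μ_θ-semistable layers: μ^(1)=49; μ^(2)=-3; μ^(3)=-29; μ^(4)=-42

((0, 0, 0, 0, 2); (2, 2, 3, 2, 0); (0, 1, 0, 0, 0); (0, 0, 0, 1, 0))


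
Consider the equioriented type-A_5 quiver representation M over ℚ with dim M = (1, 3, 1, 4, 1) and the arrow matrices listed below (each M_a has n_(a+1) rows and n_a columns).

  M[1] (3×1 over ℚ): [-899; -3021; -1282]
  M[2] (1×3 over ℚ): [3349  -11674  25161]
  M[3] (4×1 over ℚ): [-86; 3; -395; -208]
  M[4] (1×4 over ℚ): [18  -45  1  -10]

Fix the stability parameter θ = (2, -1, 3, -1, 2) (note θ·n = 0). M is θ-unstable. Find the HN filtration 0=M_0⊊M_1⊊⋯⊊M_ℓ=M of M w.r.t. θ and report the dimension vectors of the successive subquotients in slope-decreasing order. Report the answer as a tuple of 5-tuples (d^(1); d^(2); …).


Via rank(M_{q-1}∘⋯∘M_p): M ≅ I[1,5], I[2,2]^2, I[4,4]^3.
μ_θ-semistable layers: μ^(1)=2; μ^(2)=1; μ^(3)=1/2; μ^(4)=-1

((0, 0, 0, 0, 1); (0, 0, 1, 1, 0); (1, 1, 0, 0, 0); (0, 2, 0, 3, 0))


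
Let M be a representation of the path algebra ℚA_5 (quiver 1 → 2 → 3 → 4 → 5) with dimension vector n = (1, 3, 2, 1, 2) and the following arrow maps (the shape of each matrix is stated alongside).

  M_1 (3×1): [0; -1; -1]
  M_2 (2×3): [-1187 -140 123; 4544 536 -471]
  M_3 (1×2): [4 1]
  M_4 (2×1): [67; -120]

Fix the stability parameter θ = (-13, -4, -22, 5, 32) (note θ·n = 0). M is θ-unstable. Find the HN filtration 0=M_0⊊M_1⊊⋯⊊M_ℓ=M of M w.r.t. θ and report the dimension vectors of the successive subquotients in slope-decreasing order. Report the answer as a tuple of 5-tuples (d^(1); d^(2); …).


Via rank(M_{q-1}∘⋯∘M_p): M ≅ I[1,5], I[2,2], I[2,3], I[5,5].
μ_θ-semistable layers: μ^(1)=32; μ^(2)=5; μ^(3)=-4; μ^(4)=-13

((0, 0, 0, 0, 2); (0, 0, 0, 1, 0); (0, 1, 0, 0, 0); (1, 2, 2, 0, 0))


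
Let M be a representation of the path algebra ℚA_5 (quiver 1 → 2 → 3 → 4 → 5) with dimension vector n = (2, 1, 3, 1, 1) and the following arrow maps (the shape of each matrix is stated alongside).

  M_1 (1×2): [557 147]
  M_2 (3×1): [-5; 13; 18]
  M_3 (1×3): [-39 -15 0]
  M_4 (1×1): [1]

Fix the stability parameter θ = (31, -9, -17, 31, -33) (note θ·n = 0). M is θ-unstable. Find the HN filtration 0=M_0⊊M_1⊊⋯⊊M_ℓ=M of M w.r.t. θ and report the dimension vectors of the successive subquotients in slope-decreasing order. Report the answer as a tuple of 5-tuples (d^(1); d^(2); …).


Via rank(M_{q-1}∘⋯∘M_p): M ≅ I[1,1], I[1,3], I[3,3], I[3,5].
μ_θ-semistable layers: μ^(1)=31; μ^(2)=5/3; μ^(3)=-1; μ^(4)=-17

((1, 0, 0, 0, 0); (1, 1, 1, 0, 0); (0, 0, 0, 1, 1); (0, 0, 2, 0, 0))


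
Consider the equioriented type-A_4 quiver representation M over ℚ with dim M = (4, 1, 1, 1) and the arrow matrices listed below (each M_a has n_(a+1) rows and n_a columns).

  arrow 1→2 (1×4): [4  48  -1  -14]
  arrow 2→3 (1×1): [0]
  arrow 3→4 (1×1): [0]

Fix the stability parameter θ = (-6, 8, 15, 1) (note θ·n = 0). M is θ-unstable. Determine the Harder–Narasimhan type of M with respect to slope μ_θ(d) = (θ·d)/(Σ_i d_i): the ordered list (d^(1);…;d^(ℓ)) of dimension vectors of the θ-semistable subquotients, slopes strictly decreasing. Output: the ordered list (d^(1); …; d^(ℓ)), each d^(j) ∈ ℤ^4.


Via rank(M_{q-1}∘⋯∘M_p): M ≅ I[1,1]^3, I[1,2], I[3,3], I[4,4].
μ_θ-semistable layers: μ^(1)=15; μ^(2)=8; μ^(3)=1; μ^(4)=-6

((0, 0, 1, 0); (0, 1, 0, 0); (0, 0, 0, 1); (4, 0, 0, 0))


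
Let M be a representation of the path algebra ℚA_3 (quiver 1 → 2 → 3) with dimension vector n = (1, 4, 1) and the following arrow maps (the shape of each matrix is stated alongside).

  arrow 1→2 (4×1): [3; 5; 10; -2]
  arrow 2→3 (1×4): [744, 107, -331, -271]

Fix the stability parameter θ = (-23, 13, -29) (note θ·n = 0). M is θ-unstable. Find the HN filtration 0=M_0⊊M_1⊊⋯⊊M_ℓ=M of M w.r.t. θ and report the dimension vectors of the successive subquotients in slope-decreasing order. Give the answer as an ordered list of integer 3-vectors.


Via rank(M_{q-1}∘⋯∘M_p): M ≅ I[1,3], I[2,2]^3.
μ_θ-semistable layers: μ^(1)=13; μ^(2)=-8; μ^(3)=-23

((0, 3, 0); (0, 1, 1); (1, 0, 0))


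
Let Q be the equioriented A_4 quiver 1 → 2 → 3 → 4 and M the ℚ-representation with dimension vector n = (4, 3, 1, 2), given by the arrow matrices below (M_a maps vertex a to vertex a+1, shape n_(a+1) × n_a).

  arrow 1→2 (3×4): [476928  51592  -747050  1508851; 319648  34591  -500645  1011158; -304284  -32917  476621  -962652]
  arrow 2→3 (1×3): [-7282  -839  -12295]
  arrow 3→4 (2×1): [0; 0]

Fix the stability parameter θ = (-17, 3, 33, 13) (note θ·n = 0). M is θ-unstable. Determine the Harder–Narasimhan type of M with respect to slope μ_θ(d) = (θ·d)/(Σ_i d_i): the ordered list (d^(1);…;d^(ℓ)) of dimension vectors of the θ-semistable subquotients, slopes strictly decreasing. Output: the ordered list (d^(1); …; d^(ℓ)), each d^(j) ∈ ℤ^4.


Barcode: M ≅ I[1,1], I[1,2]^2, I[1,3], I[4,4]^2. HN layers by μ_θ (4 steps, strictly decreasing):
  μ^(1)=33; μ^(2)=13; μ^(3)=3; μ^(4)=-17

((0, 0, 1, 0); (0, 0, 0, 2); (0, 3, 0, 0); (4, 0, 0, 0))


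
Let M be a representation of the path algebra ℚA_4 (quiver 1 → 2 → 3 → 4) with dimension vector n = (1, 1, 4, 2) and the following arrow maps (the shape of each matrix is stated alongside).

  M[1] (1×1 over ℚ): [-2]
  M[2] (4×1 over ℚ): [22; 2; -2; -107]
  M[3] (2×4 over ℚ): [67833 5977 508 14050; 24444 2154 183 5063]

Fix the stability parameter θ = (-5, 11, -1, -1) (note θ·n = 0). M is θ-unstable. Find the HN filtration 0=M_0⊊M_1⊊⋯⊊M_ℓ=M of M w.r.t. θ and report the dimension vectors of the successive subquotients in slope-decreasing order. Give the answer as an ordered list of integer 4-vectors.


Interval decomposition of M: I[1,4], I[3,3]^2, I[3,4].
HN type (ℓ=3): μ^(1)=3; μ^(2)=-1; μ^(3)=-5

((0, 1, 1, 1); (0, 0, 3, 1); (1, 0, 0, 0))


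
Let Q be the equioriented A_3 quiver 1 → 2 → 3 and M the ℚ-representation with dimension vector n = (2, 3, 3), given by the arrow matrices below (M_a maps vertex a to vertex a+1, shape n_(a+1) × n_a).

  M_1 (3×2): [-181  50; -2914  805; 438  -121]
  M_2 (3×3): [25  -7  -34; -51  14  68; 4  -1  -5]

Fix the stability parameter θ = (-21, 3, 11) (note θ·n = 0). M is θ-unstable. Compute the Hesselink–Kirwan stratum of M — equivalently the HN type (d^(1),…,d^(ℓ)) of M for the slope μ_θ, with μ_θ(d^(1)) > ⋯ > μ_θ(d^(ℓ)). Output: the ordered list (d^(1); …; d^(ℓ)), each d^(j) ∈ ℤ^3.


Interval decomposition of M: I[1,3]^2, I[2,3].
HN type (ℓ=3): μ^(1)=11; μ^(2)=3; μ^(3)=-21

((0, 0, 3); (0, 3, 0); (2, 0, 0))


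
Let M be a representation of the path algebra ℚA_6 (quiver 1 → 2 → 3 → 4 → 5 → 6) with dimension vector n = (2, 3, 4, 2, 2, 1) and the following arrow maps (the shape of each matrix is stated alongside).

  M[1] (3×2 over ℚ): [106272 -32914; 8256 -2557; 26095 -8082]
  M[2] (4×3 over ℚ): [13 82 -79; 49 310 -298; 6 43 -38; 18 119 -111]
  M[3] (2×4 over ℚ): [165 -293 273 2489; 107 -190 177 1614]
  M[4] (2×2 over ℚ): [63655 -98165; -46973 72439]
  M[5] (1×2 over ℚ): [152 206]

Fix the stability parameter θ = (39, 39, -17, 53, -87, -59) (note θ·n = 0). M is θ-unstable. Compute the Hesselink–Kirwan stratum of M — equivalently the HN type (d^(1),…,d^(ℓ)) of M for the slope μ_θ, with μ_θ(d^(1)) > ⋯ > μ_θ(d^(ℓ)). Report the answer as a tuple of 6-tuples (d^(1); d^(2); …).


Barcode: M ≅ I[1,4], I[1,6], I[2,3], I[3,3], I[5,5]. HN layers by μ_θ (6 steps, strictly decreasing):
  μ^(1)=53; μ^(2)=61/3; μ^(3)=11; μ^(4)=-16/3; μ^(5)=-17; μ^(6)=-87

((0, 0, 0, 1, 0, 0); (1, 1, 1, 0, 0, 0); (0, 1, 1, 0, 0, 0); (1, 1, 1, 1, 1, 1); (0, 0, 1, 0, 0, 0); (0, 0, 0, 0, 1, 0))


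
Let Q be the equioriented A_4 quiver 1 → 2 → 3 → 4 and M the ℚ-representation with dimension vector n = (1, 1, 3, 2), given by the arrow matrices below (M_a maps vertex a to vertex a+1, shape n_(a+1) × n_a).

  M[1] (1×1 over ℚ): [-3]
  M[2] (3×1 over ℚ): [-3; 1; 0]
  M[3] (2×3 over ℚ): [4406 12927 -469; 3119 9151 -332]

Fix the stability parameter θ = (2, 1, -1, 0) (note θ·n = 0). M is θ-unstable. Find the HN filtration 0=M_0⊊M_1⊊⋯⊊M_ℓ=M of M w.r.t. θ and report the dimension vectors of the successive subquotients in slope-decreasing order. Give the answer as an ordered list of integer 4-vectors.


Interval decomposition of M: I[1,4], I[3,3], I[3,4].
HN type (ℓ=3): μ^(1)=1/2; μ^(2)=0; μ^(3)=-1

((1, 1, 1, 1); (0, 0, 0, 1); (0, 0, 2, 0))


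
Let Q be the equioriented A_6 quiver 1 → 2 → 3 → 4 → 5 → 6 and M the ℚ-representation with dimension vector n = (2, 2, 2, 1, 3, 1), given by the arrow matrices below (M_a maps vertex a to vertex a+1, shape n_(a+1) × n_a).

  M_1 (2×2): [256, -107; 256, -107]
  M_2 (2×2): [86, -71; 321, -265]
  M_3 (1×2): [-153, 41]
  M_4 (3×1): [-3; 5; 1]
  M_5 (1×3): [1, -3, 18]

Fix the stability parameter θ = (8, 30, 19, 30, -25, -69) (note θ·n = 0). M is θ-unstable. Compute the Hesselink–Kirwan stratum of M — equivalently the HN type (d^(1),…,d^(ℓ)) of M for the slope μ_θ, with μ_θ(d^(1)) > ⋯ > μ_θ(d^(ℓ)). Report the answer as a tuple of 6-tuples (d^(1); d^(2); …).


Barcode: M ≅ I[1,1], I[1,5], I[2,3], I[5,5], I[5,6]. HN layers by μ_θ (5 steps, strictly decreasing):
  μ^(1)=49/2; μ^(2)=27/2; μ^(3)=8; μ^(4)=-25; μ^(5)=-47

((0, 1, 1, 0, 0, 0); (0, 1, 1, 1, 1, 0); (2, 0, 0, 0, 0, 0); (0, 0, 0, 0, 1, 0); (0, 0, 0, 0, 1, 1))


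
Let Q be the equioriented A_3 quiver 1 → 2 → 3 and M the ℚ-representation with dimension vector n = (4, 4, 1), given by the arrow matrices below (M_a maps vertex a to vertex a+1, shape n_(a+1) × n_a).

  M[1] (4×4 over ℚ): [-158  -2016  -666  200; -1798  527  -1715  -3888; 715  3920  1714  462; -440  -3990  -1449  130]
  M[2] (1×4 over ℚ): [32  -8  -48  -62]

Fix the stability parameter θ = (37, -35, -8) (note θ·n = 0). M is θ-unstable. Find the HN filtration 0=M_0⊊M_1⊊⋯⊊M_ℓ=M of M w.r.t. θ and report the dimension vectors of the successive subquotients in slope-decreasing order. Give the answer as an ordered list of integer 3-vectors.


Via rank(M_{q-1}∘⋯∘M_p): M ≅ I[1,2]^3, I[1,3].
μ_θ-semistable layers: μ^(1)=1; μ^(2)=-2

((3, 3, 0); (1, 1, 1))


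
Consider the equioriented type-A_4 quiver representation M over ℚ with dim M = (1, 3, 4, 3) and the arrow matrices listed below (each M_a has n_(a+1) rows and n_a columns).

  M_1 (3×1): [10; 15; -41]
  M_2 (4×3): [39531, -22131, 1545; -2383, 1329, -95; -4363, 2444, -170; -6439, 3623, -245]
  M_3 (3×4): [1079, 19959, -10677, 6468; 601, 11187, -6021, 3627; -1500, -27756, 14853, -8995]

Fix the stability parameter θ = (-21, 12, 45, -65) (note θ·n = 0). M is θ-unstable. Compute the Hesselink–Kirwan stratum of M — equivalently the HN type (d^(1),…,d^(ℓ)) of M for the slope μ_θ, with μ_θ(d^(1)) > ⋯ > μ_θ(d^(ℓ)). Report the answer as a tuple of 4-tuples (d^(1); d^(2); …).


Barcode: M ≅ I[1,2], I[2,4]^2, I[3,3], I[3,4]. HN layers by μ_θ (5 steps, strictly decreasing):
  μ^(1)=45; μ^(2)=12; μ^(3)=-8/3; μ^(4)=-10; μ^(5)=-21

((0, 0, 1, 0); (0, 1, 0, 0); (0, 2, 2, 2); (0, 0, 1, 1); (1, 0, 0, 0))


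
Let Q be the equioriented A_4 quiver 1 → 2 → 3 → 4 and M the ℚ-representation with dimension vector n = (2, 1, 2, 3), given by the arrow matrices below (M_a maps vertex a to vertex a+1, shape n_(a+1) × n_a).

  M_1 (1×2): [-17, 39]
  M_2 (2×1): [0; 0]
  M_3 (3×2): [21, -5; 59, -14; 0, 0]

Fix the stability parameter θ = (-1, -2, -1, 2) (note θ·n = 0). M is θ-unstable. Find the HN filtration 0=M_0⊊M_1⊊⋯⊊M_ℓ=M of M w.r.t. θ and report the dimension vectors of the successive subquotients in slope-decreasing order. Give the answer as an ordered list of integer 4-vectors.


Via rank(M_{q-1}∘⋯∘M_p): M ≅ I[1,1], I[1,2], I[3,4]^2, I[4,4].
μ_θ-semistable layers: μ^(1)=2; μ^(2)=-1; μ^(3)=-3/2

((0, 0, 0, 3); (1, 0, 2, 0); (1, 1, 0, 0))


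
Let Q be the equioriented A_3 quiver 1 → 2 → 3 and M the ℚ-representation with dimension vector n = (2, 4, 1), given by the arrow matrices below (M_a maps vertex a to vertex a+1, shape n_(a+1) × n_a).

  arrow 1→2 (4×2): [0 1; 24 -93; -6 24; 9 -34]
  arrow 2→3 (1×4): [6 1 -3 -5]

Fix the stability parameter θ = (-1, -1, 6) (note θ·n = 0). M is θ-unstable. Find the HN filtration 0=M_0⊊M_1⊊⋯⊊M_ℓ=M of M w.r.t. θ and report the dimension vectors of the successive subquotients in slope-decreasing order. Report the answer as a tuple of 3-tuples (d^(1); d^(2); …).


Interval decomposition of M: I[1,2], I[1,3], I[2,2]^2.
HN type (ℓ=2): μ^(1)=6; μ^(2)=-1

((0, 0, 1); (2, 4, 0))


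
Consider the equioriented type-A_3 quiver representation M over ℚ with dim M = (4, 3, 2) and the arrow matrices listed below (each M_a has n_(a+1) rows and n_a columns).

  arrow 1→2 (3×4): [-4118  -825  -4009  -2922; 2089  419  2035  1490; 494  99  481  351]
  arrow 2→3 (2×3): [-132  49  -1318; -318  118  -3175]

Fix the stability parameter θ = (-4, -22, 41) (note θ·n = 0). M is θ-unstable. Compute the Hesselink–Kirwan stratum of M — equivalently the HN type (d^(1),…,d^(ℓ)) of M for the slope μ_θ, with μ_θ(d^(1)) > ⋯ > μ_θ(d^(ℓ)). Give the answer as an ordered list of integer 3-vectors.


Via rank(M_{q-1}∘⋯∘M_p): M ≅ I[1,1], I[1,2], I[1,3]^2.
μ_θ-semistable layers: μ^(1)=41; μ^(2)=-4; μ^(3)=-13

((0, 0, 2); (1, 0, 0); (3, 3, 0))


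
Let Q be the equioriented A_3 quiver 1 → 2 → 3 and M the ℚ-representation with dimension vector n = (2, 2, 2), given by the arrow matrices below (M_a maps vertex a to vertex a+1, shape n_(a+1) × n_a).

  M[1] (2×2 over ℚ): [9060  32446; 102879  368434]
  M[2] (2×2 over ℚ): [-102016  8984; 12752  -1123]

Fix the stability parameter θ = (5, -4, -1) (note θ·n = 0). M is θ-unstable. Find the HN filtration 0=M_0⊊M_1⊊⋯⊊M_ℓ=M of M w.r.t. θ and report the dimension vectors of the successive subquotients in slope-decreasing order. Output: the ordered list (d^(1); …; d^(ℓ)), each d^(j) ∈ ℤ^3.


Interval decomposition of M: I[1,2], I[1,3], I[3,3].
HN type (ℓ=3): μ^(1)=1/2; μ^(2)=0; μ^(3)=-1

((1, 1, 0); (1, 1, 1); (0, 0, 1))


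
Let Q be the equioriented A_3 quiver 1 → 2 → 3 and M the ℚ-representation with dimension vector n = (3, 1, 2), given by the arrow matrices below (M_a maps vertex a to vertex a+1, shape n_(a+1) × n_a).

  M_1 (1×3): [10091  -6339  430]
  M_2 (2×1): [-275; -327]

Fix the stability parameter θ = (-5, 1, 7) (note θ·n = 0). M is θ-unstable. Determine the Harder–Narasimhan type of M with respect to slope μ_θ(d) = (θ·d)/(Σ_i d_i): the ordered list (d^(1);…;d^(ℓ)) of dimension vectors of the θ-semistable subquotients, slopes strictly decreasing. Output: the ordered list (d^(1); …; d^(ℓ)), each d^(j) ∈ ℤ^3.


Via rank(M_{q-1}∘⋯∘M_p): M ≅ I[1,1]^2, I[1,3], I[3,3].
μ_θ-semistable layers: μ^(1)=7; μ^(2)=1; μ^(3)=-5

((0, 0, 2); (0, 1, 0); (3, 0, 0))
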